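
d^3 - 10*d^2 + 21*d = d*(d - 7)*(d - 3)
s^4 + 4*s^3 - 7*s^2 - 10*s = s*(s - 2)*(s + 1)*(s + 5)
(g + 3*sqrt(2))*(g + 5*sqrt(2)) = g^2 + 8*sqrt(2)*g + 30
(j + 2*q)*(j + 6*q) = j^2 + 8*j*q + 12*q^2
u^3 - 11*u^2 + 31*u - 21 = (u - 7)*(u - 3)*(u - 1)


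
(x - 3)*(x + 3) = x^2 - 9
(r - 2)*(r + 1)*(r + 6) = r^3 + 5*r^2 - 8*r - 12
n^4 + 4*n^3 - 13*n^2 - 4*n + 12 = (n - 2)*(n - 1)*(n + 1)*(n + 6)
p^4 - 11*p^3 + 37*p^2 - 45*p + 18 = (p - 6)*(p - 3)*(p - 1)^2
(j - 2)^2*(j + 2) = j^3 - 2*j^2 - 4*j + 8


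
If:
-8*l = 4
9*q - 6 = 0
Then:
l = -1/2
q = 2/3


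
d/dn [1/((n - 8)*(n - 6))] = 2*(7 - n)/(n^4 - 28*n^3 + 292*n^2 - 1344*n + 2304)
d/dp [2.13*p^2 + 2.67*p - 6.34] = 4.26*p + 2.67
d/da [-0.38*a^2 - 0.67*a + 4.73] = -0.76*a - 0.67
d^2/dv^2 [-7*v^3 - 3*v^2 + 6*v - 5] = -42*v - 6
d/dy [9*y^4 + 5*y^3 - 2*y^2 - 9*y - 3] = 36*y^3 + 15*y^2 - 4*y - 9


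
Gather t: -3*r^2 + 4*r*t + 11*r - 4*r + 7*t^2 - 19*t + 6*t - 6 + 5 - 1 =-3*r^2 + 7*r + 7*t^2 + t*(4*r - 13) - 2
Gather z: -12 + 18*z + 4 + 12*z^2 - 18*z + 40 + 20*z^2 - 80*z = 32*z^2 - 80*z + 32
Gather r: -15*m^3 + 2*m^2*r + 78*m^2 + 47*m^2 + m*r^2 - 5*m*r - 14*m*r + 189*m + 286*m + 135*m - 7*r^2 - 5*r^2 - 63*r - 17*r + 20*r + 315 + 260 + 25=-15*m^3 + 125*m^2 + 610*m + r^2*(m - 12) + r*(2*m^2 - 19*m - 60) + 600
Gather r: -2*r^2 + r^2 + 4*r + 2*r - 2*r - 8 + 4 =-r^2 + 4*r - 4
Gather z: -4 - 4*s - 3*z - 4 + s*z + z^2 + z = -4*s + z^2 + z*(s - 2) - 8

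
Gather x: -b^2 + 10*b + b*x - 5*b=-b^2 + b*x + 5*b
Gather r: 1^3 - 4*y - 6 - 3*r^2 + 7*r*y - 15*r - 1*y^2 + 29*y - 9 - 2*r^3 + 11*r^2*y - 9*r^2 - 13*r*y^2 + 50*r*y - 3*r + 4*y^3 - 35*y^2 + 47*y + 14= -2*r^3 + r^2*(11*y - 12) + r*(-13*y^2 + 57*y - 18) + 4*y^3 - 36*y^2 + 72*y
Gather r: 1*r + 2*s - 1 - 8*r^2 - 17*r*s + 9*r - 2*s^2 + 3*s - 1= -8*r^2 + r*(10 - 17*s) - 2*s^2 + 5*s - 2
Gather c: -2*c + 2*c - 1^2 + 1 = 0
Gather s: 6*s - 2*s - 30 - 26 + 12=4*s - 44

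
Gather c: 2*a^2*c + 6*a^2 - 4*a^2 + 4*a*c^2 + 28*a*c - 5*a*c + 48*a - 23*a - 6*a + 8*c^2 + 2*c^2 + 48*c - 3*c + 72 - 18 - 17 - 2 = 2*a^2 + 19*a + c^2*(4*a + 10) + c*(2*a^2 + 23*a + 45) + 35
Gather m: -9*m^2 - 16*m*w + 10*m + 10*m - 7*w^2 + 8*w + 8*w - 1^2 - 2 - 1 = -9*m^2 + m*(20 - 16*w) - 7*w^2 + 16*w - 4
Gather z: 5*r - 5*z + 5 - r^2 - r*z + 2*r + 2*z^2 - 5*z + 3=-r^2 + 7*r + 2*z^2 + z*(-r - 10) + 8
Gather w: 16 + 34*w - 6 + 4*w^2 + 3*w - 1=4*w^2 + 37*w + 9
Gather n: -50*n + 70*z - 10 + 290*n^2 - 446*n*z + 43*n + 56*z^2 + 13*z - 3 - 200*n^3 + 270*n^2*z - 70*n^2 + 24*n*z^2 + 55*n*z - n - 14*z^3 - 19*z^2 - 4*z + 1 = -200*n^3 + n^2*(270*z + 220) + n*(24*z^2 - 391*z - 8) - 14*z^3 + 37*z^2 + 79*z - 12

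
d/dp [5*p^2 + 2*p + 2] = 10*p + 2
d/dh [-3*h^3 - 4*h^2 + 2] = h*(-9*h - 8)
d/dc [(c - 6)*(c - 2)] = 2*c - 8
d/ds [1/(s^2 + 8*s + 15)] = 2*(-s - 4)/(s^2 + 8*s + 15)^2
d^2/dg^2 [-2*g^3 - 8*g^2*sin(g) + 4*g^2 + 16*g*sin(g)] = 8*g^2*sin(g) - 16*g*sin(g) - 32*g*cos(g) - 12*g - 16*sin(g) + 32*cos(g) + 8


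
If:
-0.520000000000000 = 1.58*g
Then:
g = -0.33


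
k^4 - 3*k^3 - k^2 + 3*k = k*(k - 3)*(k - 1)*(k + 1)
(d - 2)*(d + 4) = d^2 + 2*d - 8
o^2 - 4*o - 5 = (o - 5)*(o + 1)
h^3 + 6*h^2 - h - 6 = (h - 1)*(h + 1)*(h + 6)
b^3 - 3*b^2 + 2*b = b*(b - 2)*(b - 1)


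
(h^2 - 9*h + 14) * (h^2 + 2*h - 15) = h^4 - 7*h^3 - 19*h^2 + 163*h - 210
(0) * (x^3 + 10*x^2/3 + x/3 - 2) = 0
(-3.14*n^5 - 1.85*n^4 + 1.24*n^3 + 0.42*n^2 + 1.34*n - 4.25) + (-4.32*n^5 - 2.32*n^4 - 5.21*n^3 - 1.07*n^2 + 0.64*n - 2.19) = -7.46*n^5 - 4.17*n^4 - 3.97*n^3 - 0.65*n^2 + 1.98*n - 6.44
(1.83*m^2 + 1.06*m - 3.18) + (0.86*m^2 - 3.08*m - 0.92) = 2.69*m^2 - 2.02*m - 4.1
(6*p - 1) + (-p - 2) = 5*p - 3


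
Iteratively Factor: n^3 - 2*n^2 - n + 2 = (n - 2)*(n^2 - 1) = (n - 2)*(n - 1)*(n + 1)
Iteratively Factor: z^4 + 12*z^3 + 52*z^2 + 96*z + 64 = (z + 4)*(z^3 + 8*z^2 + 20*z + 16) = (z + 4)^2*(z^2 + 4*z + 4) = (z + 2)*(z + 4)^2*(z + 2)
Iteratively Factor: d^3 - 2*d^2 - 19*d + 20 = (d - 5)*(d^2 + 3*d - 4) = (d - 5)*(d - 1)*(d + 4)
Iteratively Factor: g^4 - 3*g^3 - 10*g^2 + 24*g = (g + 3)*(g^3 - 6*g^2 + 8*g) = (g - 4)*(g + 3)*(g^2 - 2*g) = (g - 4)*(g - 2)*(g + 3)*(g)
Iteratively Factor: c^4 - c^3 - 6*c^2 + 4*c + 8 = (c - 2)*(c^3 + c^2 - 4*c - 4) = (c - 2)^2*(c^2 + 3*c + 2) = (c - 2)^2*(c + 2)*(c + 1)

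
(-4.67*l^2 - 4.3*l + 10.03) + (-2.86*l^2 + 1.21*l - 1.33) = -7.53*l^2 - 3.09*l + 8.7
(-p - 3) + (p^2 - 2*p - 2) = p^2 - 3*p - 5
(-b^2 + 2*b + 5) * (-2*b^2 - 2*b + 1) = 2*b^4 - 2*b^3 - 15*b^2 - 8*b + 5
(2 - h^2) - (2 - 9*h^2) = 8*h^2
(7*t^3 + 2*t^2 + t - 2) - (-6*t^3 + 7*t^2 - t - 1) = 13*t^3 - 5*t^2 + 2*t - 1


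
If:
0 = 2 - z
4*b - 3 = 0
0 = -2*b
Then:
No Solution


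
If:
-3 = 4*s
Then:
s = -3/4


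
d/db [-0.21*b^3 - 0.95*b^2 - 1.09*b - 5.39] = -0.63*b^2 - 1.9*b - 1.09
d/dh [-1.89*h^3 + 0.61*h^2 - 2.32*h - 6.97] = -5.67*h^2 + 1.22*h - 2.32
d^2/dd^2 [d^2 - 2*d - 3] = 2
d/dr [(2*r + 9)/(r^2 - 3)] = 2*(r^2 - r*(2*r + 9) - 3)/(r^2 - 3)^2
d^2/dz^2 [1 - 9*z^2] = -18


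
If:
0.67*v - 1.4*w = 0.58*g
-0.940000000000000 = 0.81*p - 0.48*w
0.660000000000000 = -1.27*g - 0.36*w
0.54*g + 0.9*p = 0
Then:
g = -1.51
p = 0.90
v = 5.98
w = 3.48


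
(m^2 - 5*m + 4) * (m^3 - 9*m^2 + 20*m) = m^5 - 14*m^4 + 69*m^3 - 136*m^2 + 80*m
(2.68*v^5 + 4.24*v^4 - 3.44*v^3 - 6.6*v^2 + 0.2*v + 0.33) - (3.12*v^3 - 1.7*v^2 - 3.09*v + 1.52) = 2.68*v^5 + 4.24*v^4 - 6.56*v^3 - 4.9*v^2 + 3.29*v - 1.19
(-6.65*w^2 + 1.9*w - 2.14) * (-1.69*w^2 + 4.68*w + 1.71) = 11.2385*w^4 - 34.333*w^3 + 1.1371*w^2 - 6.7662*w - 3.6594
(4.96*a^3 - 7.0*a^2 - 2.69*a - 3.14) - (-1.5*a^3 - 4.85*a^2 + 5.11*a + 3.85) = 6.46*a^3 - 2.15*a^2 - 7.8*a - 6.99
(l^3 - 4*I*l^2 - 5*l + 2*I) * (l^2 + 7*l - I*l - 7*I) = l^5 + 7*l^4 - 5*I*l^4 - 9*l^3 - 35*I*l^3 - 63*l^2 + 7*I*l^2 + 2*l + 49*I*l + 14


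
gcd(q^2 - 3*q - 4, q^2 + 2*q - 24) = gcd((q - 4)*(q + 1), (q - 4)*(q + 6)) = q - 4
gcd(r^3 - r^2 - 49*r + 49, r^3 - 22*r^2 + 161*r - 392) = r - 7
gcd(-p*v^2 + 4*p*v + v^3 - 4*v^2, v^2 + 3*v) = v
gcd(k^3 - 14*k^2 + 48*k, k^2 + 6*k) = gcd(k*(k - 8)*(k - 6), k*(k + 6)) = k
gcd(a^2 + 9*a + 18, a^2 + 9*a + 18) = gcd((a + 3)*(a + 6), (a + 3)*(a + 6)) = a^2 + 9*a + 18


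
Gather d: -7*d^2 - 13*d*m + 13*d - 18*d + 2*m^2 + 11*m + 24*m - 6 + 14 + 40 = -7*d^2 + d*(-13*m - 5) + 2*m^2 + 35*m + 48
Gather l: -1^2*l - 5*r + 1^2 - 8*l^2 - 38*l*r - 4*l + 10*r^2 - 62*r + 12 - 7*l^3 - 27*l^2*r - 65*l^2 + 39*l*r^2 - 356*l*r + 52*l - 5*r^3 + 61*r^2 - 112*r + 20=-7*l^3 + l^2*(-27*r - 73) + l*(39*r^2 - 394*r + 47) - 5*r^3 + 71*r^2 - 179*r + 33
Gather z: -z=-z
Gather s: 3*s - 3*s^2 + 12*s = -3*s^2 + 15*s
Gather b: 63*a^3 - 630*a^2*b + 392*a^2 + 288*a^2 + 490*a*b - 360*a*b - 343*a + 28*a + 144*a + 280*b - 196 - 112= 63*a^3 + 680*a^2 - 171*a + b*(-630*a^2 + 130*a + 280) - 308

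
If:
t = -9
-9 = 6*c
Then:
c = -3/2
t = -9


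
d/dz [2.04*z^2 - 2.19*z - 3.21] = 4.08*z - 2.19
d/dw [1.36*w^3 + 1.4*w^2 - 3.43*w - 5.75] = 4.08*w^2 + 2.8*w - 3.43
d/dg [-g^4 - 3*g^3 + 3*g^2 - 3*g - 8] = -4*g^3 - 9*g^2 + 6*g - 3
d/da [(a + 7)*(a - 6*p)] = 2*a - 6*p + 7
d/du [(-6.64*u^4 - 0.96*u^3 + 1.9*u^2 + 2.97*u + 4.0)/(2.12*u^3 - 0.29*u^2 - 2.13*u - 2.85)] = (-14.0768*u^6 + 3.8512*u^5 + 38.68*u^4 + 67.1928*u^3 - 20.4177*u^2 - 8.51*u + 0.0554999999999986)/(4.4944*u^6 - 1.2296*u^5 - 8.9471*u^4 - 10.8486*u^3 + 6.1899*u^2 + 12.141*u + 8.1225)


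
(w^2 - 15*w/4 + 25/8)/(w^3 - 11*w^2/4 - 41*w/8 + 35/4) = (2*w - 5)/(2*w^2 - 3*w - 14)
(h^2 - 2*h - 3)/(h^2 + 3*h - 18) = (h + 1)/(h + 6)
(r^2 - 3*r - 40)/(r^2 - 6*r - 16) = (r + 5)/(r + 2)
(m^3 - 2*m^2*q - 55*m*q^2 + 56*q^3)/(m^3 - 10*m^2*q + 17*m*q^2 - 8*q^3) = (-m - 7*q)/(-m + q)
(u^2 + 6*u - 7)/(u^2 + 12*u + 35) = (u - 1)/(u + 5)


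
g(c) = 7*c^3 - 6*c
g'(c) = 21*c^2 - 6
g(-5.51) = -1137.93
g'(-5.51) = 631.56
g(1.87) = 34.55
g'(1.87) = 67.43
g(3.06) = 182.21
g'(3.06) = 190.64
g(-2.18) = -59.44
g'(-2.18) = 93.80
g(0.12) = -0.71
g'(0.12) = -5.70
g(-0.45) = 2.06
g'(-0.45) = -1.75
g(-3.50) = -279.12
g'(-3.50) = 251.25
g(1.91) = 37.32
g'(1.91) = 70.61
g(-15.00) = -23535.00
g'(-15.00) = 4719.00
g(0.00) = 0.00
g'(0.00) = -6.00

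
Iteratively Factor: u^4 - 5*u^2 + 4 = (u - 2)*(u^3 + 2*u^2 - u - 2) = (u - 2)*(u + 2)*(u^2 - 1) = (u - 2)*(u + 1)*(u + 2)*(u - 1)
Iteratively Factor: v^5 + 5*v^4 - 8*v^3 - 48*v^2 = (v + 4)*(v^4 + v^3 - 12*v^2) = (v - 3)*(v + 4)*(v^3 + 4*v^2) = (v - 3)*(v + 4)^2*(v^2) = v*(v - 3)*(v + 4)^2*(v)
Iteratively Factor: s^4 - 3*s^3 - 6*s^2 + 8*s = (s - 1)*(s^3 - 2*s^2 - 8*s) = (s - 1)*(s + 2)*(s^2 - 4*s) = s*(s - 1)*(s + 2)*(s - 4)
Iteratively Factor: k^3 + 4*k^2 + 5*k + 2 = (k + 2)*(k^2 + 2*k + 1) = (k + 1)*(k + 2)*(k + 1)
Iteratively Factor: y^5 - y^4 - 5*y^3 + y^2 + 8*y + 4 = (y + 1)*(y^4 - 2*y^3 - 3*y^2 + 4*y + 4) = (y - 2)*(y + 1)*(y^3 - 3*y - 2) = (y - 2)*(y + 1)^2*(y^2 - y - 2) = (y - 2)^2*(y + 1)^2*(y + 1)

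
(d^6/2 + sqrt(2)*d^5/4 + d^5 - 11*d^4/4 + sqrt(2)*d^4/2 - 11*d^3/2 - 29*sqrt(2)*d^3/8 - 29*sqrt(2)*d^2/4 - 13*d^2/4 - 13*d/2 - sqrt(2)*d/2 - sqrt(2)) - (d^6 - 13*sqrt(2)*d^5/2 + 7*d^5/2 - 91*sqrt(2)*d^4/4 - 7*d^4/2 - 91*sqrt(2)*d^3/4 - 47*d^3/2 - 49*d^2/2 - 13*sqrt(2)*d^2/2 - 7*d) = -d^6/2 - 5*d^5/2 + 27*sqrt(2)*d^5/4 + 3*d^4/4 + 93*sqrt(2)*d^4/4 + 18*d^3 + 153*sqrt(2)*d^3/8 - 3*sqrt(2)*d^2/4 + 85*d^2/4 - sqrt(2)*d/2 + d/2 - sqrt(2)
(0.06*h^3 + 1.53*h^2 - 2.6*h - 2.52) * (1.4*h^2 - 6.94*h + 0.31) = 0.084*h^5 + 1.7256*h^4 - 14.2396*h^3 + 14.9903*h^2 + 16.6828*h - 0.7812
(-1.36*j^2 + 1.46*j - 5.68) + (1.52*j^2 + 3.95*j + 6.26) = 0.16*j^2 + 5.41*j + 0.58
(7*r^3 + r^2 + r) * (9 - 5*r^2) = -35*r^5 - 5*r^4 + 58*r^3 + 9*r^2 + 9*r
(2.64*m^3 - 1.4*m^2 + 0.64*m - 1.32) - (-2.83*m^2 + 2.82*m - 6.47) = 2.64*m^3 + 1.43*m^2 - 2.18*m + 5.15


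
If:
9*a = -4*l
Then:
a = -4*l/9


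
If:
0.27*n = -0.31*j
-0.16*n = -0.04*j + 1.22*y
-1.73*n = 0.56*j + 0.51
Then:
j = 0.36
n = -0.41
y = 0.07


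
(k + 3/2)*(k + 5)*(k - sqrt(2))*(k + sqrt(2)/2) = k^4 - sqrt(2)*k^3/2 + 13*k^3/2 - 13*sqrt(2)*k^2/4 + 13*k^2/2 - 13*k/2 - 15*sqrt(2)*k/4 - 15/2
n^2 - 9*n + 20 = (n - 5)*(n - 4)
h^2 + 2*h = h*(h + 2)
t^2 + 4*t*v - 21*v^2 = (t - 3*v)*(t + 7*v)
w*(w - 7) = w^2 - 7*w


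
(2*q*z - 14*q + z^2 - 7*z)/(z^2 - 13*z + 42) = (2*q + z)/(z - 6)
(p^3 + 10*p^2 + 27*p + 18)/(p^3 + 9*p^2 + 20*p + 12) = (p + 3)/(p + 2)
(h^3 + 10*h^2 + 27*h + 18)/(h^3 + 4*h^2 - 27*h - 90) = (h + 1)/(h - 5)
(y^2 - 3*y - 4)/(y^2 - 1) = (y - 4)/(y - 1)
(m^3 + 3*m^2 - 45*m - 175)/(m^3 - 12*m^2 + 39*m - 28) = (m^2 + 10*m + 25)/(m^2 - 5*m + 4)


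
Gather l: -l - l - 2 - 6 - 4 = -2*l - 12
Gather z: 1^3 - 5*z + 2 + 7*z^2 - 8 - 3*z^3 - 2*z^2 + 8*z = -3*z^3 + 5*z^2 + 3*z - 5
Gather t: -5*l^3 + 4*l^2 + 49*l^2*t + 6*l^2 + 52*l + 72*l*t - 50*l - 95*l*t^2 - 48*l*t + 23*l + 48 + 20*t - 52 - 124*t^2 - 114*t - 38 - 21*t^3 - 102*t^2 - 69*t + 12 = -5*l^3 + 10*l^2 + 25*l - 21*t^3 + t^2*(-95*l - 226) + t*(49*l^2 + 24*l - 163) - 30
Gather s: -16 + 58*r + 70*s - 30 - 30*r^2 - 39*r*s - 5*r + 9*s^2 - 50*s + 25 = -30*r^2 + 53*r + 9*s^2 + s*(20 - 39*r) - 21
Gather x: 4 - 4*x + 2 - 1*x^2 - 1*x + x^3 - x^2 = x^3 - 2*x^2 - 5*x + 6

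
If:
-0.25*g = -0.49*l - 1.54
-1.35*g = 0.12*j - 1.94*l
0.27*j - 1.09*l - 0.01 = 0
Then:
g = -7.54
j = -28.18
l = -6.99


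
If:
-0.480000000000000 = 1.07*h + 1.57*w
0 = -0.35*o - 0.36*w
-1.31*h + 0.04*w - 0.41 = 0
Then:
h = -0.32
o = 0.09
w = -0.09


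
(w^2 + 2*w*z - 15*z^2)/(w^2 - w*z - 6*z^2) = (w + 5*z)/(w + 2*z)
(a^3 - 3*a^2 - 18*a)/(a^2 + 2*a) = (a^2 - 3*a - 18)/(a + 2)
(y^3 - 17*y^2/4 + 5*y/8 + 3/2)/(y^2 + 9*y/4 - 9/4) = (y^2 - 7*y/2 - 2)/(y + 3)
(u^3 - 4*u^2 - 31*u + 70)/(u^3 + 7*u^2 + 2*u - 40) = (u - 7)/(u + 4)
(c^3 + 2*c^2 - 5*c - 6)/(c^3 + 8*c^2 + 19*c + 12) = (c - 2)/(c + 4)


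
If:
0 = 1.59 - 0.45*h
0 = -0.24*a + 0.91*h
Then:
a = 13.40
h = 3.53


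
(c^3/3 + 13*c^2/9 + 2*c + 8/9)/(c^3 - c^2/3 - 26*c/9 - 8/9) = (c^2 + 3*c + 2)/(3*c^2 - 5*c - 2)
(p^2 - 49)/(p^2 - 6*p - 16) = (49 - p^2)/(-p^2 + 6*p + 16)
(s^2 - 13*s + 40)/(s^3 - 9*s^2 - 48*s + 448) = (s - 5)/(s^2 - s - 56)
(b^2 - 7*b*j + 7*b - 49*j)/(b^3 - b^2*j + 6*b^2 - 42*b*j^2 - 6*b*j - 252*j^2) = (b + 7)/(b^2 + 6*b*j + 6*b + 36*j)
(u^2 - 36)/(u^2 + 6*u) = (u - 6)/u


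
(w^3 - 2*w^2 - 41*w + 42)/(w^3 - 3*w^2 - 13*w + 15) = (w^2 - w - 42)/(w^2 - 2*w - 15)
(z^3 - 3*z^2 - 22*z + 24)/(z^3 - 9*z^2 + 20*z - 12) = (z + 4)/(z - 2)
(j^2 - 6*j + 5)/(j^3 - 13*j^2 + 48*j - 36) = (j - 5)/(j^2 - 12*j + 36)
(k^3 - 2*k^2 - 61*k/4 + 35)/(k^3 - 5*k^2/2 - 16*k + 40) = (k - 7/2)/(k - 4)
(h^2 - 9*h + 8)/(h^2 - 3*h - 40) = (h - 1)/(h + 5)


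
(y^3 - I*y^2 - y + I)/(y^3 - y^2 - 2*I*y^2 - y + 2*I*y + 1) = (y + 1)/(y - I)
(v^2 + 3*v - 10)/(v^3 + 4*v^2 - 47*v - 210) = (v - 2)/(v^2 - v - 42)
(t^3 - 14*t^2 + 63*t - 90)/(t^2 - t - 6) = (t^2 - 11*t + 30)/(t + 2)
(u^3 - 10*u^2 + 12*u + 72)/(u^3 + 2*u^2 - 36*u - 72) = (u - 6)/(u + 6)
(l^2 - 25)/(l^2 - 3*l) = (l^2 - 25)/(l*(l - 3))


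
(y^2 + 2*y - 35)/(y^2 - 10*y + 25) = (y + 7)/(y - 5)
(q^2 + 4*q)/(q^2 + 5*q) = (q + 4)/(q + 5)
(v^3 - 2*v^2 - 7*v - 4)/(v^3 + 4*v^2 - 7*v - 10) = (v^2 - 3*v - 4)/(v^2 + 3*v - 10)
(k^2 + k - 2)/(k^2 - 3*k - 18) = (-k^2 - k + 2)/(-k^2 + 3*k + 18)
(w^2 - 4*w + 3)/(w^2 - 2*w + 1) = (w - 3)/(w - 1)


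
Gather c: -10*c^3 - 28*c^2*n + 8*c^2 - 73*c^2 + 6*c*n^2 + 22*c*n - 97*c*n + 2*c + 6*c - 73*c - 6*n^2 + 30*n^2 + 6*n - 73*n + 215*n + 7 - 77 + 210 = -10*c^3 + c^2*(-28*n - 65) + c*(6*n^2 - 75*n - 65) + 24*n^2 + 148*n + 140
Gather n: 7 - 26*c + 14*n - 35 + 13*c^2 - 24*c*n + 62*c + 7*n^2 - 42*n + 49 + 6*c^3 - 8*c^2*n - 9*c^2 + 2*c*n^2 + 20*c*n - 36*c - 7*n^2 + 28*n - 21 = 6*c^3 + 4*c^2 + 2*c*n^2 + n*(-8*c^2 - 4*c)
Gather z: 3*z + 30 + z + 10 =4*z + 40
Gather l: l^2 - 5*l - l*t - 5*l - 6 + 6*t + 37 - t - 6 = l^2 + l*(-t - 10) + 5*t + 25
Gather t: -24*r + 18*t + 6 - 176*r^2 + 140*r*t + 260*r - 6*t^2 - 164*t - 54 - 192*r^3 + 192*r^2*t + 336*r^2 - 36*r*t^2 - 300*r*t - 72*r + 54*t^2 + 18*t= -192*r^3 + 160*r^2 + 164*r + t^2*(48 - 36*r) + t*(192*r^2 - 160*r - 128) - 48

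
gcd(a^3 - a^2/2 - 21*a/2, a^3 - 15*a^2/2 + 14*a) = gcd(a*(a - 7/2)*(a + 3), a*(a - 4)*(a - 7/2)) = a^2 - 7*a/2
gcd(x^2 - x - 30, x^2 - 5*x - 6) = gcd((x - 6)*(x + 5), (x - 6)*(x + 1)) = x - 6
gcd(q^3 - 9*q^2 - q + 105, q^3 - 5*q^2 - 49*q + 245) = q^2 - 12*q + 35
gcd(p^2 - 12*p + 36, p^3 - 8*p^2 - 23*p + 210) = p - 6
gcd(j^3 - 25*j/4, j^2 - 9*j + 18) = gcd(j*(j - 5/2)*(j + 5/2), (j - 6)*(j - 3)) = 1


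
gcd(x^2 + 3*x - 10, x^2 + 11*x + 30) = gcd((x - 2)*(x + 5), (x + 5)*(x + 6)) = x + 5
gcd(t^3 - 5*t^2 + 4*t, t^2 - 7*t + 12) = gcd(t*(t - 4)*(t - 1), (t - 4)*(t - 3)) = t - 4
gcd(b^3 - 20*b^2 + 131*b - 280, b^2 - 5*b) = b - 5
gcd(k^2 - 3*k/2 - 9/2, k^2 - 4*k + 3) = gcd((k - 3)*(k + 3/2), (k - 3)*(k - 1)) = k - 3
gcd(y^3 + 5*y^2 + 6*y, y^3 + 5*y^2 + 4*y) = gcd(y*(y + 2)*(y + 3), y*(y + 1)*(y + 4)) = y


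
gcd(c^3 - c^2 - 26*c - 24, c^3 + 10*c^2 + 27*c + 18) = c + 1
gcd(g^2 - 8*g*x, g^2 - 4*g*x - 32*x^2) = -g + 8*x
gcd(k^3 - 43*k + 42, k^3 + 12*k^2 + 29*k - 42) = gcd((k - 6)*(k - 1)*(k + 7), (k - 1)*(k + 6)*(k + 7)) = k^2 + 6*k - 7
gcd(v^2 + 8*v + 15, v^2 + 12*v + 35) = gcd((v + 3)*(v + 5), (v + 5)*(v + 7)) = v + 5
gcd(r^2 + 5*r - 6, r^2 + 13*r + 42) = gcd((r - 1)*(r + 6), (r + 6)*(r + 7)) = r + 6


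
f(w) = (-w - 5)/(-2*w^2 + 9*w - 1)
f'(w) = (-w - 5)*(4*w - 9)/(-2*w^2 + 9*w - 1)^2 - 1/(-2*w^2 + 9*w - 1)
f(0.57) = -1.60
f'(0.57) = 2.80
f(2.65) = -0.87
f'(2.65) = -0.27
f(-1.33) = 0.22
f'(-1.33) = 0.25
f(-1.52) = 0.18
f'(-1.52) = 0.19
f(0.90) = -1.08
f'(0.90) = 0.88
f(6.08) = 0.55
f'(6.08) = -0.37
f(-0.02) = 4.22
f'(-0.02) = 33.28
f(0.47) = -1.96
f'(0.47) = 4.65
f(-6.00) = -0.00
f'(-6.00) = 0.01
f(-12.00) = -0.02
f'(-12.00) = 0.00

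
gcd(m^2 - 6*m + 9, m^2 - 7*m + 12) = m - 3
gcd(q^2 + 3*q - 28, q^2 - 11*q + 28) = q - 4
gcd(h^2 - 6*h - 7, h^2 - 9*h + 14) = h - 7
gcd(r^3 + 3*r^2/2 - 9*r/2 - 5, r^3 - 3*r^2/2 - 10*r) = r + 5/2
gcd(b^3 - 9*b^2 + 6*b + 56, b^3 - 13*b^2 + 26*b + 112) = b^2 - 5*b - 14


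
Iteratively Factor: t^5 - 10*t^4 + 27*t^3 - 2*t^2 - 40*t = (t - 4)*(t^4 - 6*t^3 + 3*t^2 + 10*t) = (t - 5)*(t - 4)*(t^3 - t^2 - 2*t) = (t - 5)*(t - 4)*(t + 1)*(t^2 - 2*t) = (t - 5)*(t - 4)*(t - 2)*(t + 1)*(t)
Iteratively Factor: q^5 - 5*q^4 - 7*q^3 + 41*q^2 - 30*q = (q - 2)*(q^4 - 3*q^3 - 13*q^2 + 15*q) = (q - 2)*(q + 3)*(q^3 - 6*q^2 + 5*q) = q*(q - 2)*(q + 3)*(q^2 - 6*q + 5) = q*(q - 5)*(q - 2)*(q + 3)*(q - 1)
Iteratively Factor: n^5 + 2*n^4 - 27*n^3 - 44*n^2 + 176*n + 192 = (n + 4)*(n^4 - 2*n^3 - 19*n^2 + 32*n + 48) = (n - 4)*(n + 4)*(n^3 + 2*n^2 - 11*n - 12) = (n - 4)*(n + 4)^2*(n^2 - 2*n - 3) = (n - 4)*(n + 1)*(n + 4)^2*(n - 3)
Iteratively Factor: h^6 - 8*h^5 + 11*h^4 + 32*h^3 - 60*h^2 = (h - 2)*(h^5 - 6*h^4 - h^3 + 30*h^2) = (h - 5)*(h - 2)*(h^4 - h^3 - 6*h^2) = h*(h - 5)*(h - 2)*(h^3 - h^2 - 6*h) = h*(h - 5)*(h - 3)*(h - 2)*(h^2 + 2*h) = h^2*(h - 5)*(h - 3)*(h - 2)*(h + 2)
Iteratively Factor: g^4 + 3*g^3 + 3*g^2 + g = (g + 1)*(g^3 + 2*g^2 + g) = (g + 1)^2*(g^2 + g) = g*(g + 1)^2*(g + 1)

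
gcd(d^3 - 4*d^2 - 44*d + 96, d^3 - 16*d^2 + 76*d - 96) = d^2 - 10*d + 16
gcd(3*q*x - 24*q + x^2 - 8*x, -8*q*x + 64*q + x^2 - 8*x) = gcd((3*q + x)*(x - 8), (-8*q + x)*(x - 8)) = x - 8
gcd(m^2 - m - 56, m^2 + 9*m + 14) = m + 7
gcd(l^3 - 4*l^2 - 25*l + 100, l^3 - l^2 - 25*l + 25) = l^2 - 25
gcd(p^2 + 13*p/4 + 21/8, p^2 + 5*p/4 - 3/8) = p + 3/2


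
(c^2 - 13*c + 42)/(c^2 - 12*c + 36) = (c - 7)/(c - 6)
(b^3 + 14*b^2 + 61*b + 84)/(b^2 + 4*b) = b + 10 + 21/b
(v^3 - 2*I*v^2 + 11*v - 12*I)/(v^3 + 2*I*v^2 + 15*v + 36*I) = (v - I)/(v + 3*I)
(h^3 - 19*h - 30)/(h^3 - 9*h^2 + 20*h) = (h^2 + 5*h + 6)/(h*(h - 4))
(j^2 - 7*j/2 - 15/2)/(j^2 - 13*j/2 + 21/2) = (2*j^2 - 7*j - 15)/(2*j^2 - 13*j + 21)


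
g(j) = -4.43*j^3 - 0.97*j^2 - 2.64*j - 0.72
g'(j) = -13.29*j^2 - 1.94*j - 2.64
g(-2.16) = 45.10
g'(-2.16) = -60.46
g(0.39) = -2.16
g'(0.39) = -5.42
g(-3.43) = 175.69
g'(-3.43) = -152.34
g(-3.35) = 163.79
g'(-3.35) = -145.29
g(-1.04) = 5.96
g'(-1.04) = -15.00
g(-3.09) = 128.88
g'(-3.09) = -123.54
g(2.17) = -56.28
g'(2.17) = -69.43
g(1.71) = -30.22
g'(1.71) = -44.82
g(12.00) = -7827.12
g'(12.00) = -1939.68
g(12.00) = -7827.12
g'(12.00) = -1939.68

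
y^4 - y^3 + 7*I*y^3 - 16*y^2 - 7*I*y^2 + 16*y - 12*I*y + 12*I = (y - 1)*(y + 2*I)^2*(y + 3*I)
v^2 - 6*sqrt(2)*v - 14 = (v - 7*sqrt(2))*(v + sqrt(2))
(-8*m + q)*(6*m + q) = -48*m^2 - 2*m*q + q^2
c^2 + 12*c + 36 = (c + 6)^2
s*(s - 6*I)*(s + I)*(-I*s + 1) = -I*s^4 - 4*s^3 - 11*I*s^2 + 6*s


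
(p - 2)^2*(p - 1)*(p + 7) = p^4 + 2*p^3 - 27*p^2 + 52*p - 28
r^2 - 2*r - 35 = (r - 7)*(r + 5)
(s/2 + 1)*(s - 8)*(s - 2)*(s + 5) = s^4/2 - 3*s^3/2 - 22*s^2 + 6*s + 80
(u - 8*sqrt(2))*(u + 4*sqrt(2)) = u^2 - 4*sqrt(2)*u - 64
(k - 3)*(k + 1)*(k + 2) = k^3 - 7*k - 6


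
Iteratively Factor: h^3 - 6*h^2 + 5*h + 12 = (h + 1)*(h^2 - 7*h + 12) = (h - 4)*(h + 1)*(h - 3)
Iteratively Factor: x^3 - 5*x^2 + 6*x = (x)*(x^2 - 5*x + 6) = x*(x - 2)*(x - 3)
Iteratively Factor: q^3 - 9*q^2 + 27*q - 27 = (q - 3)*(q^2 - 6*q + 9) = (q - 3)^2*(q - 3)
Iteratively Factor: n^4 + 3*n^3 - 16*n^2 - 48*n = (n + 4)*(n^3 - n^2 - 12*n) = (n - 4)*(n + 4)*(n^2 + 3*n) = n*(n - 4)*(n + 4)*(n + 3)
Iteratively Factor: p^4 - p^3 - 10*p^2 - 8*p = (p + 1)*(p^3 - 2*p^2 - 8*p) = (p + 1)*(p + 2)*(p^2 - 4*p) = p*(p + 1)*(p + 2)*(p - 4)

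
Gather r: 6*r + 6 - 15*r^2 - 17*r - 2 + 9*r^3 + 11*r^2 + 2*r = 9*r^3 - 4*r^2 - 9*r + 4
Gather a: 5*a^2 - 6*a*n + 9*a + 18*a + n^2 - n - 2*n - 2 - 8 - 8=5*a^2 + a*(27 - 6*n) + n^2 - 3*n - 18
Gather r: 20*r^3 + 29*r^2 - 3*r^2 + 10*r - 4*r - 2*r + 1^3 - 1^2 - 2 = 20*r^3 + 26*r^2 + 4*r - 2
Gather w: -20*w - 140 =-20*w - 140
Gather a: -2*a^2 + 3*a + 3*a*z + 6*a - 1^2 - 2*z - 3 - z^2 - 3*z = -2*a^2 + a*(3*z + 9) - z^2 - 5*z - 4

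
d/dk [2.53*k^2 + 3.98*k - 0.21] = 5.06*k + 3.98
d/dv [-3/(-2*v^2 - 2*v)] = 3*(-2*v - 1)/(2*v^2*(v + 1)^2)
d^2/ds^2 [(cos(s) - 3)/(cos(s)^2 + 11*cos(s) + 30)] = (-9*(1 - cos(2*s))^2*cos(s) + 23*(1 - cos(2*s))^2 - 8227*cos(s) + 722*cos(2*s) + 273*cos(3*s) + 2*cos(5*s) - 4194)/(4*(cos(s) + 5)^3*(cos(s) + 6)^3)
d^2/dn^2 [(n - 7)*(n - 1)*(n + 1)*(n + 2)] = 12*n^2 - 30*n - 30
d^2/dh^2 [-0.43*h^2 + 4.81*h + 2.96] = -0.860000000000000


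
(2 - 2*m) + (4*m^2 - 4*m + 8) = 4*m^2 - 6*m + 10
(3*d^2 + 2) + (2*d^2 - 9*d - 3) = 5*d^2 - 9*d - 1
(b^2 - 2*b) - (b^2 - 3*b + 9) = b - 9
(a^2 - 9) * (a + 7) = a^3 + 7*a^2 - 9*a - 63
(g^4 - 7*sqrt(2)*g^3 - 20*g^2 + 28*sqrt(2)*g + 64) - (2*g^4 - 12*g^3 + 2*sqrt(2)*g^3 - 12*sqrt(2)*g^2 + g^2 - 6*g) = -g^4 - 9*sqrt(2)*g^3 + 12*g^3 - 21*g^2 + 12*sqrt(2)*g^2 + 6*g + 28*sqrt(2)*g + 64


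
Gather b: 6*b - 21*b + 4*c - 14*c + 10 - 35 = -15*b - 10*c - 25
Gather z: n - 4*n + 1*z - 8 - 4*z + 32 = -3*n - 3*z + 24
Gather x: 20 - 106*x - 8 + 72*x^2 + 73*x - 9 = 72*x^2 - 33*x + 3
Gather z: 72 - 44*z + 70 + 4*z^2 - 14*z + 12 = 4*z^2 - 58*z + 154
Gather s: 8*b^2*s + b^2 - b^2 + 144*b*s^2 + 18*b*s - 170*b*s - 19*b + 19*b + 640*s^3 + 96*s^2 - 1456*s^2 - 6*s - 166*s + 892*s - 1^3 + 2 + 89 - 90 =640*s^3 + s^2*(144*b - 1360) + s*(8*b^2 - 152*b + 720)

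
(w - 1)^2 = w^2 - 2*w + 1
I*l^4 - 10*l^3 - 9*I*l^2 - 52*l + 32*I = (l - I)*(l + 4*I)*(l + 8*I)*(I*l + 1)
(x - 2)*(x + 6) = x^2 + 4*x - 12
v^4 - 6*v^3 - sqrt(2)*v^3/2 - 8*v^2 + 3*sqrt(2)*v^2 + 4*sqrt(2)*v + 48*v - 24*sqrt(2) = (v - 6)*(v - 2*sqrt(2))*(v - sqrt(2)/2)*(v + 2*sqrt(2))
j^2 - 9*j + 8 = (j - 8)*(j - 1)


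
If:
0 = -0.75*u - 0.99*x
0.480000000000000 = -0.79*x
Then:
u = 0.80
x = -0.61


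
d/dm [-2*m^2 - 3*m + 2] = -4*m - 3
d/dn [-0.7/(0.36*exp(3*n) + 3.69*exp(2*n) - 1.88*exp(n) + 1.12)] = (0.756*exp(2*n) + 5.166*exp(n) - 1.316)*exp(n)/(0.36*exp(3*n) + 3.69*exp(2*n) - 1.88*exp(n) + 1.12)^2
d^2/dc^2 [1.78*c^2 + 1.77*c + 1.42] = 3.56000000000000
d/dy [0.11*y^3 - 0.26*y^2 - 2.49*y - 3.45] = 0.33*y^2 - 0.52*y - 2.49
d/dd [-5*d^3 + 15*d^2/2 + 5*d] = -15*d^2 + 15*d + 5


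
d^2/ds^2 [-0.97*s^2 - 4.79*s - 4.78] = -1.94000000000000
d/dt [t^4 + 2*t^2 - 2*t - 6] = 4*t^3 + 4*t - 2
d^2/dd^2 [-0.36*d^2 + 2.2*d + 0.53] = -0.720000000000000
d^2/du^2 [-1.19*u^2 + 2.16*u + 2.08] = -2.38000000000000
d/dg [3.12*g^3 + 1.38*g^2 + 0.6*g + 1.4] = 9.36*g^2 + 2.76*g + 0.6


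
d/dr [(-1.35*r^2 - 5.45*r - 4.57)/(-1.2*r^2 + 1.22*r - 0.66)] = (-8.187*r^2 - 9.186*r + 9.1724)/(1.44*r^4 - 2.928*r^3 + 3.0724*r^2 - 1.6104*r + 0.4356)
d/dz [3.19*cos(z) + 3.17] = -3.19*sin(z)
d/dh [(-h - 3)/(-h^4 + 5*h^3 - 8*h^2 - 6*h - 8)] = (h^4 - 5*h^3 + 8*h^2 + 6*h - (h + 3)*(4*h^3 - 15*h^2 + 16*h + 6) + 8)/(h^4 - 5*h^3 + 8*h^2 + 6*h + 8)^2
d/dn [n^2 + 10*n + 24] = 2*n + 10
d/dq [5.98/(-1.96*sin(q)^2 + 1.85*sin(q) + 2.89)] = (23.4416*sin(q) - 11.063)*cos(q)/(-1.96*sin(q)^2 + 1.85*sin(q) + 2.89)^2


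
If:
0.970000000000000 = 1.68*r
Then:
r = 0.58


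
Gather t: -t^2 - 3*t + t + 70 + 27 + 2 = -t^2 - 2*t + 99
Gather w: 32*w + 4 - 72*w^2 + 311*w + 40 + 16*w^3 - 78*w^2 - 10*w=16*w^3 - 150*w^2 + 333*w + 44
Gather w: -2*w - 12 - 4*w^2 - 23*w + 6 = -4*w^2 - 25*w - 6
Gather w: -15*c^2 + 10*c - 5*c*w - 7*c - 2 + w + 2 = -15*c^2 + 3*c + w*(1 - 5*c)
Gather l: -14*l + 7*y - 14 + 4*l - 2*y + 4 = -10*l + 5*y - 10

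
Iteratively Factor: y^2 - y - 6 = (y - 3)*(y + 2)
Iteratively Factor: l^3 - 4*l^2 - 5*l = (l)*(l^2 - 4*l - 5) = l*(l - 5)*(l + 1)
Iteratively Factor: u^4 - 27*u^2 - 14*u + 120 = (u + 3)*(u^3 - 3*u^2 - 18*u + 40) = (u - 5)*(u + 3)*(u^2 + 2*u - 8) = (u - 5)*(u + 3)*(u + 4)*(u - 2)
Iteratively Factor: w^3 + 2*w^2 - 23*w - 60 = (w - 5)*(w^2 + 7*w + 12) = (w - 5)*(w + 3)*(w + 4)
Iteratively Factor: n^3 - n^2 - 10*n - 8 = (n - 4)*(n^2 + 3*n + 2) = (n - 4)*(n + 1)*(n + 2)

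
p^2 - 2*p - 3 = (p - 3)*(p + 1)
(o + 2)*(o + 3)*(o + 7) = o^3 + 12*o^2 + 41*o + 42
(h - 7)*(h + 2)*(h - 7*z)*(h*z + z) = h^4*z - 7*h^3*z^2 - 4*h^3*z + 28*h^2*z^2 - 19*h^2*z + 133*h*z^2 - 14*h*z + 98*z^2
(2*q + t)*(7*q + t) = 14*q^2 + 9*q*t + t^2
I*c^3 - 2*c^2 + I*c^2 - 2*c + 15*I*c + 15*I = (c - 3*I)*(c + 5*I)*(I*c + I)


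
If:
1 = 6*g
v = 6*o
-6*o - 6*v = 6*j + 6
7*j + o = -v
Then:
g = 1/6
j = 1/6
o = -1/6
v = -1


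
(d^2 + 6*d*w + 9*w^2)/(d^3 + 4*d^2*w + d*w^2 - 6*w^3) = (-d - 3*w)/(-d^2 - d*w + 2*w^2)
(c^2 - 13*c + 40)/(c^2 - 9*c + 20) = (c - 8)/(c - 4)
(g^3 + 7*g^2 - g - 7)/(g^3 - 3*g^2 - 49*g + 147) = (g^2 - 1)/(g^2 - 10*g + 21)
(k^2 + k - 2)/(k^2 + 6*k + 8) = (k - 1)/(k + 4)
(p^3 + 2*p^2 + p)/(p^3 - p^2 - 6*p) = (p^2 + 2*p + 1)/(p^2 - p - 6)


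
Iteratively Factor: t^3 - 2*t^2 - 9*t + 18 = (t + 3)*(t^2 - 5*t + 6) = (t - 3)*(t + 3)*(t - 2)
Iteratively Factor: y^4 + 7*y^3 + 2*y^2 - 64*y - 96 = (y - 3)*(y^3 + 10*y^2 + 32*y + 32) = (y - 3)*(y + 4)*(y^2 + 6*y + 8) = (y - 3)*(y + 4)^2*(y + 2)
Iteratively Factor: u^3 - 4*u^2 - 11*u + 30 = (u - 2)*(u^2 - 2*u - 15) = (u - 5)*(u - 2)*(u + 3)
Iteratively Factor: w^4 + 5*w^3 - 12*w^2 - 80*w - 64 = (w + 4)*(w^3 + w^2 - 16*w - 16) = (w + 1)*(w + 4)*(w^2 - 16) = (w + 1)*(w + 4)^2*(w - 4)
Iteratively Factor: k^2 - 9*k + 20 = (k - 5)*(k - 4)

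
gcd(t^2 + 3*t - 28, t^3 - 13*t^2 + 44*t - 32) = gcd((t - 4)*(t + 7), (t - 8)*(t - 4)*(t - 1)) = t - 4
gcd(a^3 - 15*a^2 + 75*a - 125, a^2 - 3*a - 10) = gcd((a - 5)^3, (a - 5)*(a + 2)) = a - 5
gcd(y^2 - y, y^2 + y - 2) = y - 1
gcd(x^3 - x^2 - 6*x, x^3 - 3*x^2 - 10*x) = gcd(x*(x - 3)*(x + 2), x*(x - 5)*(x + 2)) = x^2 + 2*x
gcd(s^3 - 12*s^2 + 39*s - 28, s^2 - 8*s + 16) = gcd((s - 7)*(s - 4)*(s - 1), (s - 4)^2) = s - 4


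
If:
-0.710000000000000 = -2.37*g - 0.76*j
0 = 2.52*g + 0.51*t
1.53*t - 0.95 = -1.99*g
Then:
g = -0.17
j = 1.47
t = 0.84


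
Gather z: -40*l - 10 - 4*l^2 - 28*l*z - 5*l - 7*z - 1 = -4*l^2 - 45*l + z*(-28*l - 7) - 11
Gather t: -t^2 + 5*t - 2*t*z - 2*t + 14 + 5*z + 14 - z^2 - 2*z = -t^2 + t*(3 - 2*z) - z^2 + 3*z + 28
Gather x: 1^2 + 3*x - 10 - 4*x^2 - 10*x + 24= -4*x^2 - 7*x + 15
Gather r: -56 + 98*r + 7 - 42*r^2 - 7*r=-42*r^2 + 91*r - 49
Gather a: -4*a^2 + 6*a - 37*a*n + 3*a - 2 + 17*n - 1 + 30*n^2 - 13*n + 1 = -4*a^2 + a*(9 - 37*n) + 30*n^2 + 4*n - 2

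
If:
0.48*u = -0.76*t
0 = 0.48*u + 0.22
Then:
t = 0.29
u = -0.46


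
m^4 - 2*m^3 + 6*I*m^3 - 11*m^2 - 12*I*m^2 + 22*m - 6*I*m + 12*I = (m - 2)*(m + I)*(m + 2*I)*(m + 3*I)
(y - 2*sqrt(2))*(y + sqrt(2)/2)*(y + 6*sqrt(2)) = y^3 + 9*sqrt(2)*y^2/2 - 20*y - 12*sqrt(2)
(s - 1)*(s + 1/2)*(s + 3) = s^3 + 5*s^2/2 - 2*s - 3/2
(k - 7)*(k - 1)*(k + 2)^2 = k^4 - 4*k^3 - 21*k^2 - 4*k + 28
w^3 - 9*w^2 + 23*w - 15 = (w - 5)*(w - 3)*(w - 1)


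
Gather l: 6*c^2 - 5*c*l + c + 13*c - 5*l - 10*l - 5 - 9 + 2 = 6*c^2 + 14*c + l*(-5*c - 15) - 12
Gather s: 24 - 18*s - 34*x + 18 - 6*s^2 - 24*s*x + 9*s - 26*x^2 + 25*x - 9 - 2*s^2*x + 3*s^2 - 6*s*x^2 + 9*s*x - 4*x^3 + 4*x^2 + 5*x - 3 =s^2*(-2*x - 3) + s*(-6*x^2 - 15*x - 9) - 4*x^3 - 22*x^2 - 4*x + 30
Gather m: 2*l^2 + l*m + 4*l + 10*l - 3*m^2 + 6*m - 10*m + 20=2*l^2 + 14*l - 3*m^2 + m*(l - 4) + 20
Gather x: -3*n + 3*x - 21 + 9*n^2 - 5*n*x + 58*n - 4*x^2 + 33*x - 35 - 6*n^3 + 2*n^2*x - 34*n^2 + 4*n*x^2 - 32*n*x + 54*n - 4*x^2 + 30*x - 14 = -6*n^3 - 25*n^2 + 109*n + x^2*(4*n - 8) + x*(2*n^2 - 37*n + 66) - 70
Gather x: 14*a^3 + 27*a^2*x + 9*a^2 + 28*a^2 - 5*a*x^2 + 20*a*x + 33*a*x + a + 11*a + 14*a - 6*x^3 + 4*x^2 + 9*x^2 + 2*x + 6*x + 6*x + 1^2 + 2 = 14*a^3 + 37*a^2 + 26*a - 6*x^3 + x^2*(13 - 5*a) + x*(27*a^2 + 53*a + 14) + 3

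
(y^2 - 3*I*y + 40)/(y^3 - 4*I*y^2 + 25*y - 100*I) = (y - 8*I)/(y^2 - 9*I*y - 20)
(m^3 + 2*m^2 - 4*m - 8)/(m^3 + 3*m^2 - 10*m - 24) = (m^2 - 4)/(m^2 + m - 12)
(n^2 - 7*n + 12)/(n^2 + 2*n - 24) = (n - 3)/(n + 6)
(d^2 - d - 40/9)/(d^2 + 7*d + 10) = (d^2 - d - 40/9)/(d^2 + 7*d + 10)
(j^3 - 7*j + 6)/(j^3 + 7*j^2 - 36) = (j - 1)/(j + 6)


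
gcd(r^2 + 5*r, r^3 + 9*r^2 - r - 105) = r + 5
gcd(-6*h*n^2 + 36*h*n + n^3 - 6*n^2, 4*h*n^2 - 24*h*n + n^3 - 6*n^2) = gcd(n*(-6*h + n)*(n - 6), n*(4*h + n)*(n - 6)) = n^2 - 6*n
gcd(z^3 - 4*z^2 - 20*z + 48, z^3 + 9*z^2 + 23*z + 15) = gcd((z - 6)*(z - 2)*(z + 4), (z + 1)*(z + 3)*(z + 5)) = 1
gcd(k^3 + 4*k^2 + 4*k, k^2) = k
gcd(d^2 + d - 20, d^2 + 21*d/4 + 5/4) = d + 5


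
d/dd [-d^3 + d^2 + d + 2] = -3*d^2 + 2*d + 1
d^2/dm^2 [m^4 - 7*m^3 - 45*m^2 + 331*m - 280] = 12*m^2 - 42*m - 90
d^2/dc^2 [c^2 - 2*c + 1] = 2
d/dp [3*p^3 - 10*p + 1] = 9*p^2 - 10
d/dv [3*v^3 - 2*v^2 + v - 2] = 9*v^2 - 4*v + 1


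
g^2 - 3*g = g*(g - 3)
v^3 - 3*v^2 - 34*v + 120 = (v - 5)*(v - 4)*(v + 6)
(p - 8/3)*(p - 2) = p^2 - 14*p/3 + 16/3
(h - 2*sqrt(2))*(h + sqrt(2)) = h^2 - sqrt(2)*h - 4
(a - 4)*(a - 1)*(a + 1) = a^3 - 4*a^2 - a + 4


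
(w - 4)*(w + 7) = w^2 + 3*w - 28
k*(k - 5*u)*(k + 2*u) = k^3 - 3*k^2*u - 10*k*u^2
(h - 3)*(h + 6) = h^2 + 3*h - 18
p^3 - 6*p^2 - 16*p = p*(p - 8)*(p + 2)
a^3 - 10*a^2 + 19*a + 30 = (a - 6)*(a - 5)*(a + 1)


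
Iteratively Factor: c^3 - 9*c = (c)*(c^2 - 9) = c*(c - 3)*(c + 3)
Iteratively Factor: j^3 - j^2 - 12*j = (j)*(j^2 - j - 12) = j*(j + 3)*(j - 4)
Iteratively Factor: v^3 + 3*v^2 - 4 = (v + 2)*(v^2 + v - 2) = (v - 1)*(v + 2)*(v + 2)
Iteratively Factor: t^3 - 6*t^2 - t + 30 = (t - 5)*(t^2 - t - 6) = (t - 5)*(t - 3)*(t + 2)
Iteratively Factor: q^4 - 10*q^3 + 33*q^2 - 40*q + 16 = (q - 1)*(q^3 - 9*q^2 + 24*q - 16) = (q - 1)^2*(q^2 - 8*q + 16) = (q - 4)*(q - 1)^2*(q - 4)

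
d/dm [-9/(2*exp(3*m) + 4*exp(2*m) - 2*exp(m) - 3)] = (54*exp(2*m) + 72*exp(m) - 18)*exp(m)/(2*exp(3*m) + 4*exp(2*m) - 2*exp(m) - 3)^2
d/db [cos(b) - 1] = -sin(b)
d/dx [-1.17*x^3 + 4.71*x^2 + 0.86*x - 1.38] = -3.51*x^2 + 9.42*x + 0.86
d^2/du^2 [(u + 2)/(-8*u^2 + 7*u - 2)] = 2*(-(u + 2)*(16*u - 7)^2 + 3*(8*u + 3)*(8*u^2 - 7*u + 2))/(8*u^2 - 7*u + 2)^3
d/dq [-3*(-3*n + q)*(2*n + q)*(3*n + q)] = 27*n^2 - 12*n*q - 9*q^2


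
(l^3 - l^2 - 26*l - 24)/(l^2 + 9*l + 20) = (l^2 - 5*l - 6)/(l + 5)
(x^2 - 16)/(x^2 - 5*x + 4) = (x + 4)/(x - 1)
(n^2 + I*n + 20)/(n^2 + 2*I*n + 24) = (n + 5*I)/(n + 6*I)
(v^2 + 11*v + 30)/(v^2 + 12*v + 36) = (v + 5)/(v + 6)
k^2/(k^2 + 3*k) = k/(k + 3)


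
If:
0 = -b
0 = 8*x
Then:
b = 0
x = 0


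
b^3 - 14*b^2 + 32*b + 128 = (b - 8)^2*(b + 2)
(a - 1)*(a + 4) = a^2 + 3*a - 4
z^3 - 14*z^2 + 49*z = z*(z - 7)^2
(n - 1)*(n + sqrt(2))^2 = n^3 - n^2 + 2*sqrt(2)*n^2 - 2*sqrt(2)*n + 2*n - 2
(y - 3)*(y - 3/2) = y^2 - 9*y/2 + 9/2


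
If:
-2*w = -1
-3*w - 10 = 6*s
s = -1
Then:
No Solution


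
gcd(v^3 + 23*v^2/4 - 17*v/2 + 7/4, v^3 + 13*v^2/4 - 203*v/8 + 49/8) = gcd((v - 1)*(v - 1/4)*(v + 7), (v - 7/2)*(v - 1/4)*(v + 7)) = v^2 + 27*v/4 - 7/4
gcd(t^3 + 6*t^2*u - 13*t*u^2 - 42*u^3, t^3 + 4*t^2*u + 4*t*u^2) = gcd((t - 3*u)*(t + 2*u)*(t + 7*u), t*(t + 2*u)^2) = t + 2*u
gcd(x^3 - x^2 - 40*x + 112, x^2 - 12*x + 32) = x - 4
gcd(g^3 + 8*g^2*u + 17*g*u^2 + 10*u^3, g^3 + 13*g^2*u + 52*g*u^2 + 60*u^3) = g^2 + 7*g*u + 10*u^2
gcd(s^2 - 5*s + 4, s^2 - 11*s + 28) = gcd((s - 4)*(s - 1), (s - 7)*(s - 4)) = s - 4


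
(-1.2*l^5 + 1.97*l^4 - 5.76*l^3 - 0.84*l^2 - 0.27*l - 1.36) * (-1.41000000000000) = 1.692*l^5 - 2.7777*l^4 + 8.1216*l^3 + 1.1844*l^2 + 0.3807*l + 1.9176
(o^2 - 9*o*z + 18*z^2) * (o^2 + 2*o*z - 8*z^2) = o^4 - 7*o^3*z - 8*o^2*z^2 + 108*o*z^3 - 144*z^4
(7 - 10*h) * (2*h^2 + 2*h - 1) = -20*h^3 - 6*h^2 + 24*h - 7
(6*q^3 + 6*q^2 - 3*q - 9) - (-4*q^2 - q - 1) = 6*q^3 + 10*q^2 - 2*q - 8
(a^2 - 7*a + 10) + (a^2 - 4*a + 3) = 2*a^2 - 11*a + 13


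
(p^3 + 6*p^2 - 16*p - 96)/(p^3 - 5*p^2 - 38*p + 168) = (p + 4)/(p - 7)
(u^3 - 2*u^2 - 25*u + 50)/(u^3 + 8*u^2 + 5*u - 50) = (u - 5)/(u + 5)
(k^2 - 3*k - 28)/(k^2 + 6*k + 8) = (k - 7)/(k + 2)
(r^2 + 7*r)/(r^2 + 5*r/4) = 4*(r + 7)/(4*r + 5)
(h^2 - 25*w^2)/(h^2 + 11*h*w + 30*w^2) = (h - 5*w)/(h + 6*w)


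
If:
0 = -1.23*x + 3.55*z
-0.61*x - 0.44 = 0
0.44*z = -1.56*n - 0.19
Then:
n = -0.05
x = -0.72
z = -0.25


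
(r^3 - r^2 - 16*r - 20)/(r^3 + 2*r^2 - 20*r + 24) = (r^3 - r^2 - 16*r - 20)/(r^3 + 2*r^2 - 20*r + 24)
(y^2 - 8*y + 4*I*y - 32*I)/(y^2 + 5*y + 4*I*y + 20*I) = (y - 8)/(y + 5)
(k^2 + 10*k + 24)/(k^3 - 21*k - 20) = (k + 6)/(k^2 - 4*k - 5)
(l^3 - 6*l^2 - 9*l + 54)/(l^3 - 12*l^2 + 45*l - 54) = (l + 3)/(l - 3)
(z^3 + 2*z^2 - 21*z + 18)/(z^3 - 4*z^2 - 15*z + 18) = (z^2 + 3*z - 18)/(z^2 - 3*z - 18)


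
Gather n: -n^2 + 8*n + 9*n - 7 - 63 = -n^2 + 17*n - 70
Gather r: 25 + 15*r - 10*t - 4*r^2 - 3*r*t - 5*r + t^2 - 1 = -4*r^2 + r*(10 - 3*t) + t^2 - 10*t + 24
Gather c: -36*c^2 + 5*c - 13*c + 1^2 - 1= -36*c^2 - 8*c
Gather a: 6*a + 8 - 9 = 6*a - 1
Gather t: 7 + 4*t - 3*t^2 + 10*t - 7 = -3*t^2 + 14*t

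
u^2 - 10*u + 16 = (u - 8)*(u - 2)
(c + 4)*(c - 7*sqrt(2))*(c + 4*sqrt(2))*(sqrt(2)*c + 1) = sqrt(2)*c^4 - 5*c^3 + 4*sqrt(2)*c^3 - 59*sqrt(2)*c^2 - 20*c^2 - 236*sqrt(2)*c - 56*c - 224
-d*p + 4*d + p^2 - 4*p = (-d + p)*(p - 4)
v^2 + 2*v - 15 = (v - 3)*(v + 5)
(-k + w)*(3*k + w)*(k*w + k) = -3*k^3*w - 3*k^3 + 2*k^2*w^2 + 2*k^2*w + k*w^3 + k*w^2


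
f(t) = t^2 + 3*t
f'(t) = 2*t + 3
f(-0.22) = -0.61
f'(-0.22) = 2.56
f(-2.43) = -1.39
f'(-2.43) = -1.86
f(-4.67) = 7.80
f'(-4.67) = -6.34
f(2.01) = 10.07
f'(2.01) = 7.02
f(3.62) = 23.96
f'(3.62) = 10.24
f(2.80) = 16.24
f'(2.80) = 8.60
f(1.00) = 4.00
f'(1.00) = 5.00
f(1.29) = 5.53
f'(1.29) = 5.58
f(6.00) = 54.00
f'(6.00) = 15.00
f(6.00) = 54.00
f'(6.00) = 15.00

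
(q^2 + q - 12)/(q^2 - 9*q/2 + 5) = 2*(q^2 + q - 12)/(2*q^2 - 9*q + 10)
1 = 1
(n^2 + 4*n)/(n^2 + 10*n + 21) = n*(n + 4)/(n^2 + 10*n + 21)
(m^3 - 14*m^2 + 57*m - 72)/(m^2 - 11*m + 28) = (m^3 - 14*m^2 + 57*m - 72)/(m^2 - 11*m + 28)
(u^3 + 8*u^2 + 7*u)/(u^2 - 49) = u*(u + 1)/(u - 7)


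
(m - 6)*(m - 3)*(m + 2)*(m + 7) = m^4 - 49*m^2 + 36*m + 252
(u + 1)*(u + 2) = u^2 + 3*u + 2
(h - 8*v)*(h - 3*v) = h^2 - 11*h*v + 24*v^2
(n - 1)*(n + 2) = n^2 + n - 2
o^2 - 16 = (o - 4)*(o + 4)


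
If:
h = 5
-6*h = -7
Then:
No Solution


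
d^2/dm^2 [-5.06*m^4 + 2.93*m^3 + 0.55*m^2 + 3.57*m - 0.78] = -60.72*m^2 + 17.58*m + 1.1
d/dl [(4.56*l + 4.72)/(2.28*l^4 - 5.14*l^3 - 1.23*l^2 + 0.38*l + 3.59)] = (-31.1904*l^4 + 3.8304*l^3 + 78.3912*l^2 + 11.6112*l + 14.5768)/(5.1984*l^8 - 23.4384*l^7 + 20.8108*l^6 + 14.3772*l^5 + 13.9769*l^4 - 37.84*l^3 - 8.687*l^2 + 2.7284*l + 12.8881)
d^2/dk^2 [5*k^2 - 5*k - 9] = 10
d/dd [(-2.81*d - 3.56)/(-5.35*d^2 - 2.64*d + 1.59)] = (15.0335*d^2 + 7.4184*d - (2.81*d + 3.56)*(10.7*d + 2.64) - 4.4679)/(5.35*d^2 + 2.64*d - 1.59)^2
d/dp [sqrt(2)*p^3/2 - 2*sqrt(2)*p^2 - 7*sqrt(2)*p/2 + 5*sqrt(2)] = sqrt(2)*(3*p^2 - 8*p - 7)/2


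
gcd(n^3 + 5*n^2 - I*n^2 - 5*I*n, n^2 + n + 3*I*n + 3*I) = 1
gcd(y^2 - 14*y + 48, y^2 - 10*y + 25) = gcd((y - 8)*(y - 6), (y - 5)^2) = 1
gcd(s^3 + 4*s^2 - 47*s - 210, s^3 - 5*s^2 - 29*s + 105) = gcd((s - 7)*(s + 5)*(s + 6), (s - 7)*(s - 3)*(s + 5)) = s^2 - 2*s - 35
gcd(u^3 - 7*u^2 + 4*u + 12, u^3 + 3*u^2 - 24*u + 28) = u - 2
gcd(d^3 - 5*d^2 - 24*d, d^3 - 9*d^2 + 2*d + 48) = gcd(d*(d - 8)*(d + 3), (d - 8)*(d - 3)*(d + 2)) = d - 8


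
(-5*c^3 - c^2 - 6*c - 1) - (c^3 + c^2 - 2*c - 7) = -6*c^3 - 2*c^2 - 4*c + 6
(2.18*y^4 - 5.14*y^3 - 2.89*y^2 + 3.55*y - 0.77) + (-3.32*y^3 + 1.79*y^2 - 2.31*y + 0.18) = 2.18*y^4 - 8.46*y^3 - 1.1*y^2 + 1.24*y - 0.59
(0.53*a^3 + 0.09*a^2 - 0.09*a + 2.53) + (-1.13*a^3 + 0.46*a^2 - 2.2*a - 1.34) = -0.6*a^3 + 0.55*a^2 - 2.29*a + 1.19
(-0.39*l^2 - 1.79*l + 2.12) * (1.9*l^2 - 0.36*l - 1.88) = -0.741*l^4 - 3.2606*l^3 + 5.4056*l^2 + 2.602*l - 3.9856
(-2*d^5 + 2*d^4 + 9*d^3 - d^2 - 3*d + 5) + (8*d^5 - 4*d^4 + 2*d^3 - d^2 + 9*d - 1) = 6*d^5 - 2*d^4 + 11*d^3 - 2*d^2 + 6*d + 4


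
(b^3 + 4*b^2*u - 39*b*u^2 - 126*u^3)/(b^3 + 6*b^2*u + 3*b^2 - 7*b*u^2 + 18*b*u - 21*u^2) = (-b^2 + 3*b*u + 18*u^2)/(-b^2 + b*u - 3*b + 3*u)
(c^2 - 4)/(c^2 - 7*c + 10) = (c + 2)/(c - 5)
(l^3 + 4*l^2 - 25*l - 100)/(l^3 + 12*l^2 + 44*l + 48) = (l^2 - 25)/(l^2 + 8*l + 12)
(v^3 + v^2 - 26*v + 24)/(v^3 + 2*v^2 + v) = (v^3 + v^2 - 26*v + 24)/(v*(v^2 + 2*v + 1))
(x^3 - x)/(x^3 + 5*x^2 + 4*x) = (x - 1)/(x + 4)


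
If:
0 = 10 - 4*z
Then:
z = 5/2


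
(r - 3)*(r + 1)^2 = r^3 - r^2 - 5*r - 3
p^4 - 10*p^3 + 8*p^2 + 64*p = p*(p - 8)*(p - 4)*(p + 2)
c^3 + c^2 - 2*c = c*(c - 1)*(c + 2)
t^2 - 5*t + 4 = (t - 4)*(t - 1)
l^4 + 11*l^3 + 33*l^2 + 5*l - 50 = (l - 1)*(l + 2)*(l + 5)^2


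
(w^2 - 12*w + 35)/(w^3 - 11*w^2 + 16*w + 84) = (w - 5)/(w^2 - 4*w - 12)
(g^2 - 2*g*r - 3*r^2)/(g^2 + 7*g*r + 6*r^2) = (g - 3*r)/(g + 6*r)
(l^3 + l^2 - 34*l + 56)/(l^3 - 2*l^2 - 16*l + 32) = (l + 7)/(l + 4)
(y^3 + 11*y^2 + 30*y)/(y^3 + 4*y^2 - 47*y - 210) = y/(y - 7)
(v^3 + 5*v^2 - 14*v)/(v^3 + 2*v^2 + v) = (v^2 + 5*v - 14)/(v^2 + 2*v + 1)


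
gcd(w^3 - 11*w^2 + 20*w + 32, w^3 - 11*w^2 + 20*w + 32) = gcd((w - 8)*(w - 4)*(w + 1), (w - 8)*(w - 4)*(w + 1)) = w^3 - 11*w^2 + 20*w + 32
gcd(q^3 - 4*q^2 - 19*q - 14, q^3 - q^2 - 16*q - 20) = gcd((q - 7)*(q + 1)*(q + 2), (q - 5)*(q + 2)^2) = q + 2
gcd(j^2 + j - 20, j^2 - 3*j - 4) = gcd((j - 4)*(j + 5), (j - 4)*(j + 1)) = j - 4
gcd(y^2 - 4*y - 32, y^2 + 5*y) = 1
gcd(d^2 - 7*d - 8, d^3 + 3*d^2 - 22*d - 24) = d + 1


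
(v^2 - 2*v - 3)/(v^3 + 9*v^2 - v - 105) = (v + 1)/(v^2 + 12*v + 35)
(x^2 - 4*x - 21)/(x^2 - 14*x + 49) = (x + 3)/(x - 7)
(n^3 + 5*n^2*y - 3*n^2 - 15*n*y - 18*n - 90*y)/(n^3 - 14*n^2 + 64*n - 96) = (n^2 + 5*n*y + 3*n + 15*y)/(n^2 - 8*n + 16)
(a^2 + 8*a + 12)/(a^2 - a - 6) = (a + 6)/(a - 3)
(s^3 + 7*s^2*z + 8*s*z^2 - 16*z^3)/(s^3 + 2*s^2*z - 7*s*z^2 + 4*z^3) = (-s - 4*z)/(-s + z)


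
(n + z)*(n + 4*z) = n^2 + 5*n*z + 4*z^2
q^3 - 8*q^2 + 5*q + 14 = (q - 7)*(q - 2)*(q + 1)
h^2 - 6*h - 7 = (h - 7)*(h + 1)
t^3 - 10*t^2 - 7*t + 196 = (t - 7)^2*(t + 4)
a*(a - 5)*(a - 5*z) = a^3 - 5*a^2*z - 5*a^2 + 25*a*z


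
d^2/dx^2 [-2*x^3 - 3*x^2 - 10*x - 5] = -12*x - 6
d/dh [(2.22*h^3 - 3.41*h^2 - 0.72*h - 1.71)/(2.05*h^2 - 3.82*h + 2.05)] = (4.551*h^4 - 16.9608*h^3 + 28.1552*h^2 - 6.97*h - 8.0082)/(4.2025*h^4 - 15.662*h^3 + 22.9974*h^2 - 15.662*h + 4.2025)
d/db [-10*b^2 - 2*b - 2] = -20*b - 2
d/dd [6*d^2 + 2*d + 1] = 12*d + 2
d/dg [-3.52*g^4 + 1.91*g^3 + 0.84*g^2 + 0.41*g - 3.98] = -14.08*g^3 + 5.73*g^2 + 1.68*g + 0.41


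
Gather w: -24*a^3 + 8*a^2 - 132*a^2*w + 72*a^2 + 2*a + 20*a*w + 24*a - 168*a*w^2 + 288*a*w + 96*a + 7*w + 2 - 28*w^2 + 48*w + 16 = -24*a^3 + 80*a^2 + 122*a + w^2*(-168*a - 28) + w*(-132*a^2 + 308*a + 55) + 18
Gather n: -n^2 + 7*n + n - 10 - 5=-n^2 + 8*n - 15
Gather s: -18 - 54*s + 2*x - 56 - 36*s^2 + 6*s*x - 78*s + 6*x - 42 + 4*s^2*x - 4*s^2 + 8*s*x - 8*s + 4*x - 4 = s^2*(4*x - 40) + s*(14*x - 140) + 12*x - 120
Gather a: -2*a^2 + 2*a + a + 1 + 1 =-2*a^2 + 3*a + 2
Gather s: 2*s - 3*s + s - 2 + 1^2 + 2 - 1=0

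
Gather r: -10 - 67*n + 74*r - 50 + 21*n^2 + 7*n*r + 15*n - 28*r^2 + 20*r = 21*n^2 - 52*n - 28*r^2 + r*(7*n + 94) - 60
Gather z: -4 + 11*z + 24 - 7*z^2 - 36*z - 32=-7*z^2 - 25*z - 12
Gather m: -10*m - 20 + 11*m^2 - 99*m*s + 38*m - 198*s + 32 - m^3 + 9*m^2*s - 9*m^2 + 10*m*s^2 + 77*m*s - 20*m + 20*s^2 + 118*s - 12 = -m^3 + m^2*(9*s + 2) + m*(10*s^2 - 22*s + 8) + 20*s^2 - 80*s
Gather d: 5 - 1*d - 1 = 4 - d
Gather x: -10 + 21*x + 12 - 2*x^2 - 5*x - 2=-2*x^2 + 16*x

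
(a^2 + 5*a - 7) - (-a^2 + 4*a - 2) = 2*a^2 + a - 5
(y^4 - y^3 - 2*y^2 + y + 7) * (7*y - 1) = 7*y^5 - 8*y^4 - 13*y^3 + 9*y^2 + 48*y - 7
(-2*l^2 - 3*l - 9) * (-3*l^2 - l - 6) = 6*l^4 + 11*l^3 + 42*l^2 + 27*l + 54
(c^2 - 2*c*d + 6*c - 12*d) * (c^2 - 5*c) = c^4 - 2*c^3*d + c^3 - 2*c^2*d - 30*c^2 + 60*c*d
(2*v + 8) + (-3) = 2*v + 5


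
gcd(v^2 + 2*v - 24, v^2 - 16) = v - 4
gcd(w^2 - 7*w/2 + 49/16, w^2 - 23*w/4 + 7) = w - 7/4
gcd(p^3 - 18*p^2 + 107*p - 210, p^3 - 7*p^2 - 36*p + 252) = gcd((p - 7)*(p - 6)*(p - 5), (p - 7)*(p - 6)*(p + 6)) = p^2 - 13*p + 42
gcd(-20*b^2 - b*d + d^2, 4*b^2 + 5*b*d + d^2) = 4*b + d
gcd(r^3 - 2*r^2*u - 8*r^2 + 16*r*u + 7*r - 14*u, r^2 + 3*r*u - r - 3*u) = r - 1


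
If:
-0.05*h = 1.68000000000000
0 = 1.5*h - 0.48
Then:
No Solution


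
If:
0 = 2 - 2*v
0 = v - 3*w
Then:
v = 1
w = 1/3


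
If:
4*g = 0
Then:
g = 0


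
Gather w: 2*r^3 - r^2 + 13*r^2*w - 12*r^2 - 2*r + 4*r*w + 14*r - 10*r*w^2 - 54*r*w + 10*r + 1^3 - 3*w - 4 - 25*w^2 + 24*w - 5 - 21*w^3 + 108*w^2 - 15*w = 2*r^3 - 13*r^2 + 22*r - 21*w^3 + w^2*(83 - 10*r) + w*(13*r^2 - 50*r + 6) - 8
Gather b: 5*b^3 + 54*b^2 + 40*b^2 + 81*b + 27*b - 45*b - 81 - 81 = 5*b^3 + 94*b^2 + 63*b - 162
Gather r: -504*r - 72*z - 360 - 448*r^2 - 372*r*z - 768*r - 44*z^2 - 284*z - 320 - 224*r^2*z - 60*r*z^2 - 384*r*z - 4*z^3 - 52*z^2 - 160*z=r^2*(-224*z - 448) + r*(-60*z^2 - 756*z - 1272) - 4*z^3 - 96*z^2 - 516*z - 680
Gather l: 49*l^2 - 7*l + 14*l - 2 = 49*l^2 + 7*l - 2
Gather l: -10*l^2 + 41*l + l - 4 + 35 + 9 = -10*l^2 + 42*l + 40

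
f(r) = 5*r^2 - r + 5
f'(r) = 10*r - 1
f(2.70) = 38.75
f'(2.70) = 26.00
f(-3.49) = 69.39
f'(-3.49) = -35.90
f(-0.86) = 9.56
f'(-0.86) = -9.60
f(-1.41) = 16.35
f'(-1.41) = -15.10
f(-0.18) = 5.34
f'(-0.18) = -2.80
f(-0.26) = 5.60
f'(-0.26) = -3.60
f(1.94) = 21.88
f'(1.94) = 18.40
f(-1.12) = 12.39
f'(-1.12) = -12.20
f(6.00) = 179.00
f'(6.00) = 59.00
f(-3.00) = 53.00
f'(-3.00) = -31.00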